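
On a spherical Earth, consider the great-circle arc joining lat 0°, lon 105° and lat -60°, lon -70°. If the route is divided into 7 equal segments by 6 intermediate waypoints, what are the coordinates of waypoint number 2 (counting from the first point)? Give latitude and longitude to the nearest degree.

≈ lat -34°, lon 103°

From cos δ = sin φ₁ sin φ₂ + cos φ₁ cos φ₂ cos Δλ, the central angle is δ ≈ 2.092 rad (119.9°).
Interpolate at f = 2/7 with slerp weights a = sin((1−f)δ)/sin δ ≈ 1.150, b = sin(fδ)/sin δ ≈ 0.649.
p = a·p₁ + b·p₂ ≈ (-0.187, 0.806, -0.562); φ = arcsin(p_z) ≈ -34.20°, λ = atan2(p_y, p_x) ≈ 103.04°.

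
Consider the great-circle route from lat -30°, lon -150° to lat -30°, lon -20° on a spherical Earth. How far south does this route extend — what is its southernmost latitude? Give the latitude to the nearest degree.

≈ -54°

The great circle lies in the plane with unit normal n̂ = (p₁ × p₂)/|p₁ × p₂|.
Here n̂_z ≈ +0.591; the vertex latitude is φ_max = arccos|n̂_z| ≈ 53.8°.
Check via Clairaut: cos φ_max = |cos φ₁| · sin C = cos(30.0°)·sin(137.0°) ≈ 0.591, again giving ≈ 53.8°.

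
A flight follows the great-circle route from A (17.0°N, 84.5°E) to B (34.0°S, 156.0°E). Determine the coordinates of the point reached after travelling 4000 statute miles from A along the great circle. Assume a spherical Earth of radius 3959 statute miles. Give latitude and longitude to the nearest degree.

≈ (20°S, 130°E)

From cos δ = sin φ₁ sin φ₂ + cos φ₁ cos φ₂ cos Δλ, the central angle is δ ≈ 1.483 rad (84.9°). The total great-circle distance is δ·R ≈ 1.483 × 3959 ≈ 5870 mi, so the target fraction is f = 4000/5870 ≈ 0.681.
Interpolate at f ≈ 0.681 with slerp weights a = sin((1−f)δ)/sin δ ≈ 0.457, b = sin(fδ)/sin δ ≈ 0.850.
p = a·p₁ + b·p₂ ≈ (-0.602, 0.721, -0.342); φ = arcsin(p_z) ≈ -20.00°, λ = atan2(p_y, p_x) ≈ 129.85°.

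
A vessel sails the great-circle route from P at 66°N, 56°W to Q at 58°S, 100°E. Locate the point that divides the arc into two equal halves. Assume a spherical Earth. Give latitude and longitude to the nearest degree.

Write both endpoints as unit vectors p₁, p₂ with components (cos φ cos λ, cos φ sin λ, sin φ).
The central angle between the endpoints is δ = arccos(p₁·p₂) ≈ 2.903 rad (166.3°).
Interpolate at f = 1/2 with slerp weights a = sin((1−f)δ)/sin δ ≈ 4.198, b = sin(fδ)/sin δ ≈ 4.198.
p = a·p₁ + b·p₂ ≈ (0.569, 0.775, 0.275); φ = arcsin(p_z) ≈ 15.96°, λ = atan2(p_y, p_x) ≈ 53.75°.

≈ 16°N, 54°E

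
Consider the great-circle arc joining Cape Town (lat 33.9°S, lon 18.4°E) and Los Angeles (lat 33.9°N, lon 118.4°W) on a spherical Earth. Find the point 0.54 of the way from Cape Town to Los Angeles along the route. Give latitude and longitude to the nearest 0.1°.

Convert each endpoint to a unit vector on the sphere (x = cos φ cos λ, y = cos φ sin λ, z = sin φ).
The central angle between the endpoints is δ = arccos(p₁·p₂) ≈ 2.521 rad (144.4°).
Interpolate at f = 0.54 with slerp weights a = sin((1−f)δ)/sin δ ≈ 1.575, b = sin(fδ)/sin δ ≈ 1.681.
p = a·p₁ + b·p₂ ≈ (0.577, -0.815, 0.059); φ = arcsin(p_z) ≈ 3.38°, λ = atan2(p_y, p_x) ≈ -54.69°.

≈ lat 3.4°N, lon 54.7°W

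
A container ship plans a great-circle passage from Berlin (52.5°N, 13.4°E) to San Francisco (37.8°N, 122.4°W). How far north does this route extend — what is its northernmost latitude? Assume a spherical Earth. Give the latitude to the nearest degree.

The great circle lies in the plane with unit normal n̂ = (p₁ × p₂)/|p₁ × p₂|.
Here n̂_z ≈ -0.339; the vertex latitude is φ_max = arccos|n̂_z| ≈ 70.2°.
Check via Clairaut: cos φ_max = |cos φ₁| · sin C = cos(52.5°)·sin(33.8°) ≈ 0.339, again giving ≈ 70.2°.

≈ 70°N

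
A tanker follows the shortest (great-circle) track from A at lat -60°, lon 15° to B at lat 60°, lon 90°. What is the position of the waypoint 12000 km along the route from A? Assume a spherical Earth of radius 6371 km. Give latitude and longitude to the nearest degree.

≈ lat 39°, lon 69°

Convert each endpoint to a unit vector on the sphere (x = cos φ cos λ, y = cos φ sin λ, z = sin φ).
The central angle between the endpoints is δ = arccos(p₁·p₂) ≈ 2.326 rad (133.3°). The total great-circle distance is δ·R ≈ 2.326 × 6371 ≈ 14818 km, so the target fraction is f = 12000/14818 ≈ 0.810.
Interpolate at f ≈ 0.810 with slerp weights a = sin((1−f)δ)/sin δ ≈ 0.588, b = sin(fδ)/sin δ ≈ 1.307.
p = a·p₁ + b·p₂ ≈ (0.284, 0.729, 0.623); φ = arcsin(p_z) ≈ 38.50°, λ = atan2(p_y, p_x) ≈ 68.74°.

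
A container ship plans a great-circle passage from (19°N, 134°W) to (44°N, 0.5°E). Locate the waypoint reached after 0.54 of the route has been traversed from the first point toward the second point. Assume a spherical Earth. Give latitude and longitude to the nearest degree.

From cos δ = sin φ₁ sin φ₂ + cos φ₁ cos φ₂ cos Δλ, the central angle is δ ≈ 1.824 rad (104.5°).
Interpolate at f = 0.54 with slerp weights a = sin((1−f)δ)/sin δ ≈ 0.769, b = sin(fδ)/sin δ ≈ 0.861.
p = a·p₁ + b·p₂ ≈ (0.114, -0.517, 0.848); φ = arcsin(p_z) ≈ 58.01°, λ = atan2(p_y, p_x) ≈ -77.54°.

≈ (58°N, 78°W)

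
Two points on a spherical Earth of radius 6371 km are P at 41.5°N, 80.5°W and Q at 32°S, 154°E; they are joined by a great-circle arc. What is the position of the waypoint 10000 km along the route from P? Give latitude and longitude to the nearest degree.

≈ 4°S, 167°W

Write both endpoints as unit vectors p₁, p₂ with components (cos φ cos λ, cos φ sin λ, sin φ).
The central angle between the endpoints is δ = arccos(p₁·p₂) ≈ 2.375 rad (136.1°). The total great-circle distance is δ·R ≈ 2.375 × 6371 ≈ 15128 km, so the target fraction is f = 10000/15128 ≈ 0.661.
Interpolate at f ≈ 0.661 with slerp weights a = sin((1−f)δ)/sin δ ≈ 1.039, b = sin(fδ)/sin δ ≈ 1.441.
p = a·p₁ + b·p₂ ≈ (-0.970, -0.232, -0.075); φ = arcsin(p_z) ≈ -4.32°, λ = atan2(p_y, p_x) ≈ -166.57°.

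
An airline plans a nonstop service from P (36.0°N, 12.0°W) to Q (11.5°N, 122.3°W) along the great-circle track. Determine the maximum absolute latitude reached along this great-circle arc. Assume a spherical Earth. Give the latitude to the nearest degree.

≈ 41°N

The great circle lies in the plane with unit normal n̂ = (p₁ × p₂)/|p₁ × p₂|.
Here n̂_z ≈ -0.753; the vertex latitude is φ_max = arccos|n̂_z| ≈ 41.2°.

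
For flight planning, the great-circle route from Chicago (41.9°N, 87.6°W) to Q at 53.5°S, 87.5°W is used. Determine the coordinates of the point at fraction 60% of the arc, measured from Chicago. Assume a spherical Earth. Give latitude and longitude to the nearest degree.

≈ 15°S, 88°W

Write both endpoints as unit vectors p₁, p₂ with components (cos φ cos λ, cos φ sin λ, sin φ).
The central angle between the endpoints is δ = arccos(p₁·p₂) ≈ 1.665 rad (95.4°).
Interpolate at f = 0.60 with slerp weights a = sin((1−f)δ)/sin δ ≈ 0.621, b = sin(fδ)/sin δ ≈ 0.845.
p = a·p₁ + b·p₂ ≈ (0.041, -0.963, -0.265); φ = arcsin(p_z) ≈ -15.34°, λ = atan2(p_y, p_x) ≈ -87.55°.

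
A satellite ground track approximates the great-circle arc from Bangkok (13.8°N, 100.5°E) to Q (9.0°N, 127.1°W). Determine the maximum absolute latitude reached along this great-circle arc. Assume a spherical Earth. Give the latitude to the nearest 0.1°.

≈ 26.7°N

The great circle lies in the plane with unit normal n̂ = (p₁ × p₂)/|p₁ × p₂|.
Here n̂_z ≈ +0.893; the vertex latitude is φ_max = arccos|n̂_z| ≈ 26.7°.
Check via Clairaut: cos φ_max = |cos φ₁| · sin C = cos(13.8°)·sin(66.9°) ≈ 0.893, again giving ≈ 26.7°.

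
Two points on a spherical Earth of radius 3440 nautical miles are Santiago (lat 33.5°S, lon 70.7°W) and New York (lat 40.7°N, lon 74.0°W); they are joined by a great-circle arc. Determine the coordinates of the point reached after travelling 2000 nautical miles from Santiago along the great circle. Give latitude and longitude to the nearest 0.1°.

≈ lat 0.2°S, lon 72.1°W

Write both endpoints as unit vectors p₁, p₂ with components (cos φ cos λ, cos φ sin λ, sin φ).
The central angle between the endpoints is δ = arccos(p₁·p₂) ≈ 1.296 rad (74.3°). The total great-circle distance is δ·R ≈ 1.296 × 3440 ≈ 4459 nmi, so the target fraction is f = 2000/4459 ≈ 0.449.
Interpolate at f ≈ 0.449 with slerp weights a = sin((1−f)δ)/sin δ ≈ 0.681, b = sin(fδ)/sin δ ≈ 0.571.
p = a·p₁ + b·p₂ ≈ (0.307, -0.952, -0.004); φ = arcsin(p_z) ≈ -0.22°, λ = atan2(p_y, p_x) ≈ -72.13°.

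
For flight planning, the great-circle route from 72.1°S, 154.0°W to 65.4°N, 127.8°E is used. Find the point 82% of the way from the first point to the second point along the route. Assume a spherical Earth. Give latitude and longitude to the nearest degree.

≈ 41°N, 147°E

Convert each endpoint to a unit vector on the sphere (x = cos φ cos λ, y = cos φ sin λ, z = sin φ).
The central angle between the endpoints is δ = arccos(p₁·p₂) ≈ 2.566 rad (147.0°).
Interpolate at f = 0.82 with slerp weights a = sin((1−f)δ)/sin δ ≈ 0.819, b = sin(fδ)/sin δ ≈ 1.583.
p = a·p₁ + b·p₂ ≈ (-0.630, 0.410, 0.659); φ = arcsin(p_z) ≈ 41.25°, λ = atan2(p_y, p_x) ≈ 146.94°.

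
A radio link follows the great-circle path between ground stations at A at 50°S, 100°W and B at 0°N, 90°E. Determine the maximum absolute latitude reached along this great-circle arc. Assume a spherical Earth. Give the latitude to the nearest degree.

≈ 82°S

The great circle lies in the plane with unit normal n̂ = (p₁ × p₂)/|p₁ × p₂|.
Here n̂_z ≈ -0.144; the vertex latitude is φ_max = arccos|n̂_z| ≈ 81.7°.
Check via Clairaut: cos φ_max = |cos φ₁| · sin C = cos(50.0°)·sin(167.0°) ≈ 0.144, again giving ≈ 81.7°.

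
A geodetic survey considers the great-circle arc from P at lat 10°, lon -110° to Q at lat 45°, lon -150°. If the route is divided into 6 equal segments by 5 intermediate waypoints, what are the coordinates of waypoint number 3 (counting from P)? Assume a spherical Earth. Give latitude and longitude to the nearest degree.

Convert each endpoint to a unit vector on the sphere (x = cos φ cos λ, y = cos φ sin λ, z = sin φ).
The central angle between the endpoints is δ = arccos(p₁·p₂) ≈ 0.855 rad (49.0°).
Interpolate at f = 3/6 with slerp weights a = sin((1−f)δ)/sin δ ≈ 0.549, b = sin(fδ)/sin δ ≈ 0.549.
p = a·p₁ + b·p₂ ≈ (-0.522, -0.703, 0.484); φ = arcsin(p_z) ≈ 28.94°, λ = atan2(p_y, p_x) ≈ -126.58°.

≈ lat 29°, lon -127°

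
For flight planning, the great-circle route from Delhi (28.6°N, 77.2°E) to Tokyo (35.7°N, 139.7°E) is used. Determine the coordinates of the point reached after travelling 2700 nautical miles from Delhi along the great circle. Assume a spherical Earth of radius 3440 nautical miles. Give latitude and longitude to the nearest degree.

Convert each endpoint to a unit vector on the sphere (x = cos φ cos λ, y = cos φ sin λ, z = sin φ).
The central angle between the endpoints is δ = arccos(p₁·p₂) ≈ 0.917 rad (52.5°). The total great-circle distance is δ·R ≈ 0.917 × 3440 ≈ 3153 nmi, so the target fraction is f = 2700/3153 ≈ 0.856.
Interpolate at f ≈ 0.856 with slerp weights a = sin((1−f)δ)/sin δ ≈ 0.165, b = sin(fδ)/sin δ ≈ 0.891.
p = a·p₁ + b·p₂ ≈ (-0.519, 0.609, 0.599); φ = arcsin(p_z) ≈ 36.79°, λ = atan2(p_y, p_x) ≈ 130.44°.

≈ (37°N, 130°E)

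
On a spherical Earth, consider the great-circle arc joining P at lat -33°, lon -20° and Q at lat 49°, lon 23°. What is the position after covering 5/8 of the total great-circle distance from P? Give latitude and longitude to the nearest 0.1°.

≈ lat 19.0°, lon 3.3°

Convert each endpoint to a unit vector on the sphere (x = cos φ cos λ, y = cos φ sin λ, z = sin φ).
The central angle between the endpoints is δ = arccos(p₁·p₂) ≈ 1.579 rad (90.5°).
Interpolate at f = 5/8 with slerp weights a = sin((1−f)δ)/sin δ ≈ 0.558, b = sin(fδ)/sin δ ≈ 0.834.
p = a·p₁ + b·p₂ ≈ (0.944, 0.054, 0.326); φ = arcsin(p_z) ≈ 19.01°, λ = atan2(p_y, p_x) ≈ 3.26°.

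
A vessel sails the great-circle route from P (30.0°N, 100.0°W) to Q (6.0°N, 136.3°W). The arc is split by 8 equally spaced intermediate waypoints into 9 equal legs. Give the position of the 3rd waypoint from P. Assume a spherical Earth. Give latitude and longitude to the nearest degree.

≈ (23°N, 113°W)

Convert each endpoint to a unit vector on the sphere (x = cos φ cos λ, y = cos φ sin λ, z = sin φ).
The central angle between the endpoints is δ = arccos(p₁·p₂) ≈ 0.728 rad (41.7°).
Interpolate at f = 3/9 with slerp weights a = sin((1−f)δ)/sin δ ≈ 0.701, b = sin(fδ)/sin δ ≈ 0.361.
p = a·p₁ + b·p₂ ≈ (-0.365, -0.846, 0.388); φ = arcsin(p_z) ≈ 22.85°, λ = atan2(p_y, p_x) ≈ -113.34°.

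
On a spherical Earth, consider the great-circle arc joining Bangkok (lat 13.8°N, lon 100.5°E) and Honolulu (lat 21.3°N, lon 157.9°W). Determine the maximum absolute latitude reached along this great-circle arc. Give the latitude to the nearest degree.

≈ 27°N

The great circle lies in the plane with unit normal n̂ = (p₁ × p₂)/|p₁ × p₂|.
Here n̂_z ≈ +0.890; the vertex latitude is φ_max = arccos|n̂_z| ≈ 27.1°.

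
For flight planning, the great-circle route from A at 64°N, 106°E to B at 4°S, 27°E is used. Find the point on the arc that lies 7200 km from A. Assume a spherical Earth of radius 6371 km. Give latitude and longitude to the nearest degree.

The haversine formula gives a central angle δ ≈ 1.550 rad (88.8°) between the endpoints. The total great-circle distance is δ·R ≈ 1.550 × 6371 ≈ 9875 km, so the target fraction is f = 7200/9875 ≈ 0.729.
Interpolate at f ≈ 0.729 with slerp weights a = sin((1−f)δ)/sin δ ≈ 0.408, b = sin(fδ)/sin δ ≈ 0.905.
p = a·p₁ + b·p₂ ≈ (0.755, 0.582, 0.303); φ = arcsin(p_z) ≈ 17.66°, λ = atan2(p_y, p_x) ≈ 37.61°.

≈ 18°N, 38°E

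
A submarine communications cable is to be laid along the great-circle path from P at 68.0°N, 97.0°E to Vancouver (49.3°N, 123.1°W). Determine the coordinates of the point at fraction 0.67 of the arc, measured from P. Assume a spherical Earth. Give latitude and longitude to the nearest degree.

From cos δ = sin φ₁ sin φ₂ + cos φ₁ cos φ₂ cos Δλ, the central angle is δ ≈ 1.029 rad (58.9°).
Interpolate at f = 0.67 with slerp weights a = sin((1−f)δ)/sin δ ≈ 0.389, b = sin(fδ)/sin δ ≈ 0.742.
p = a·p₁ + b·p₂ ≈ (-0.282, -0.261, 0.923); φ = arcsin(p_z) ≈ 67.40°, λ = atan2(p_y, p_x) ≈ -137.22°.

≈ 67°N, 137°W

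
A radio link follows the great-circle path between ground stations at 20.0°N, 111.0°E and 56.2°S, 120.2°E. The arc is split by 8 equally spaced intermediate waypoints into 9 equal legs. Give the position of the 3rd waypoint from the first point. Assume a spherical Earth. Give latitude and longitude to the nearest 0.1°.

Write both endpoints as unit vectors p₁, p₂ with components (cos φ cos λ, cos φ sin λ, sin φ).
The central angle between the endpoints is δ = arccos(p₁·p₂) ≈ 1.337 rad (76.6°).
Interpolate at f = 3/9 with slerp weights a = sin((1−f)δ)/sin δ ≈ 0.800, b = sin(fδ)/sin δ ≈ 0.443.
p = a·p₁ + b·p₂ ≈ (-0.393, 0.915, -0.095); φ = arcsin(p_z) ≈ -5.43°, λ = atan2(p_y, p_x) ≈ 113.27°.

≈ 5.4°S, 113.3°E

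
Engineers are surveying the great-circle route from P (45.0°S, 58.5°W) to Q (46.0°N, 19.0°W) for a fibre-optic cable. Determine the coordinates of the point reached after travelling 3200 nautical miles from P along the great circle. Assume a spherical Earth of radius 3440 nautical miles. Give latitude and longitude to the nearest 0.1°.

Write both endpoints as unit vectors p₁, p₂ with components (cos φ cos λ, cos φ sin λ, sin φ).
The central angle between the endpoints is δ = arccos(p₁·p₂) ≈ 1.701 rad (97.4°). The total great-circle distance is δ·R ≈ 1.701 × 3440 ≈ 5851 nmi, so the target fraction is f = 3200/5851 ≈ 0.547.
Interpolate at f ≈ 0.547 with slerp weights a = sin((1−f)δ)/sin δ ≈ 0.702, b = sin(fδ)/sin δ ≈ 0.809.
p = a·p₁ + b·p₂ ≈ (0.791, -0.606, 0.085); φ = arcsin(p_z) ≈ 4.87°, λ = atan2(p_y, p_x) ≈ -37.49°.

≈ (4.9°N, 37.5°W)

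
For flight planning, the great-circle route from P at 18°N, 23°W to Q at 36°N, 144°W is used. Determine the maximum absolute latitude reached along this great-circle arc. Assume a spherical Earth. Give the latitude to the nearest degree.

The great circle lies in the plane with unit normal n̂ = (p₁ × p₂)/|p₁ × p₂|.
Here n̂_z ≈ -0.675; the vertex latitude is φ_max = arccos|n̂_z| ≈ 47.5°.
Check via Clairaut: cos φ_max = |cos φ₁| · sin C = cos(18.0°)·sin(45.2°) ≈ 0.675, again giving ≈ 47.5°.

≈ 48°N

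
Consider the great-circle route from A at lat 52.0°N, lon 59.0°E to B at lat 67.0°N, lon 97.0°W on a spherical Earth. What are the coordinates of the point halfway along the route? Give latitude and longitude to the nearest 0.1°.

Convert each endpoint to a unit vector on the sphere (x = cos φ cos λ, y = cos φ sin λ, z = sin φ).
The central angle between the endpoints is δ = arccos(p₁·p₂) ≈ 1.041 rad (59.6°).
Interpolate at f = 1/2 with slerp weights a = sin((1−f)δ)/sin δ ≈ 0.576, b = sin(fδ)/sin δ ≈ 0.576.
p = a·p₁ + b·p₂ ≈ (0.155, 0.081, 0.985); φ = arcsin(p_z) ≈ 79.92°, λ = atan2(p_y, p_x) ≈ 27.44°.

≈ lat 79.9°N, lon 27.4°E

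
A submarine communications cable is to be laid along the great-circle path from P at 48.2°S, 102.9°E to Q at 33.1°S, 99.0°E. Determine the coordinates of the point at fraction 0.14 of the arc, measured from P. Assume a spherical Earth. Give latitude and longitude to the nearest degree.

≈ 46°S, 102°E

Write both endpoints as unit vectors p₁, p₂ with components (cos φ cos λ, cos φ sin λ, sin φ).
The central angle between the endpoints is δ = arccos(p₁·p₂) ≈ 0.268 rad (15.4°).
Interpolate at f = 0.14 with slerp weights a = sin((1−f)δ)/sin δ ≈ 0.863, b = sin(fδ)/sin δ ≈ 0.142.
p = a·p₁ + b·p₂ ≈ (-0.147, 0.678, -0.720); φ = arcsin(p_z) ≈ -46.09°, λ = atan2(p_y, p_x) ≈ 102.23°.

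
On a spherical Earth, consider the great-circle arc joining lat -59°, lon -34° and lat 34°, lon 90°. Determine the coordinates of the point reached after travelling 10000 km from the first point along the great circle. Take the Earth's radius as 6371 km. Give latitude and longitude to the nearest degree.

≈ lat -5°, lon 64°

Convert each endpoint to a unit vector on the sphere (x = cos φ cos λ, y = cos φ sin λ, z = sin φ).
The central angle between the endpoints is δ = arccos(p₁·p₂) ≈ 2.372 rad (135.9°). The total great-circle distance is δ·R ≈ 2.372 × 6371 ≈ 15111 km, so the target fraction is f = 10000/15111 ≈ 0.662.
Interpolate at f ≈ 0.662 with slerp weights a = sin((1−f)δ)/sin δ ≈ 1.033, b = sin(fδ)/sin δ ≈ 1.437.
p = a·p₁ + b·p₂ ≈ (0.441, 0.894, -0.082); φ = arcsin(p_z) ≈ -4.70°, λ = atan2(p_y, p_x) ≈ 63.73°.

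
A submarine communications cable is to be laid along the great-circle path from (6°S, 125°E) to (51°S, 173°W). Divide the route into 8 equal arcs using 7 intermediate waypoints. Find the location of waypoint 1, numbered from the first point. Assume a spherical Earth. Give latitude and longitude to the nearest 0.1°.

Write both endpoints as unit vectors p₁, p₂ with components (cos φ cos λ, cos φ sin λ, sin φ).
The central angle between the endpoints is δ = arccos(p₁·p₂) ≈ 1.186 rad (68.0°).
Interpolate at f = 1/8 with slerp weights a = sin((1−f)δ)/sin δ ≈ 0.929, b = sin(fδ)/sin δ ≈ 0.159.
p = a·p₁ + b·p₂ ≈ (-0.630, 0.745, -0.221); φ = arcsin(p_z) ≈ -12.77°, λ = atan2(p_y, p_x) ≈ 130.21°.

≈ (12.8°S, 130.2°E)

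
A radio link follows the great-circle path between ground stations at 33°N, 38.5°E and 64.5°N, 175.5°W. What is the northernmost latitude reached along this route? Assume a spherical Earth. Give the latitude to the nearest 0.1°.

The great circle lies in the plane with unit normal n̂ = (p₁ × p₂)/|p₁ × p₂|.
Here n̂_z ≈ +0.206; the vertex latitude is φ_max = arccos|n̂_z| ≈ 78.1°.
Check via Clairaut: cos φ_max = |cos φ₁| · sin C = cos(33.0°)·sin(14.2°) ≈ 0.206, again giving ≈ 78.1°.

≈ 78.1°N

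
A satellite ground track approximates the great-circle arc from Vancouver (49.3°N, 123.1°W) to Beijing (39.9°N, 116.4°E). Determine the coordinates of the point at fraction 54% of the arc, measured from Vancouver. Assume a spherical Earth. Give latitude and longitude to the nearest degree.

Convert each endpoint to a unit vector on the sphere (x = cos φ cos λ, y = cos φ sin λ, z = sin φ).
The central angle between the endpoints is δ = arccos(p₁·p₂) ≈ 1.336 rad (76.6°).
Interpolate at f = 0.54 with slerp weights a = sin((1−f)δ)/sin δ ≈ 0.593, b = sin(fδ)/sin δ ≈ 0.679.
p = a·p₁ + b·p₂ ≈ (-0.443, 0.143, 0.885); φ = arcsin(p_z) ≈ 62.27°, λ = atan2(p_y, p_x) ≈ 162.13°.

≈ 62°N, 162°E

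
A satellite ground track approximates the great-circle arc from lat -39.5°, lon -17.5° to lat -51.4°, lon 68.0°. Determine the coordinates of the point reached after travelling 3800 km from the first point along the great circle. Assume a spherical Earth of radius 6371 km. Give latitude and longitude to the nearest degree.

Convert each endpoint to a unit vector on the sphere (x = cos φ cos λ, y = cos φ sin λ, z = sin φ).
The central angle between the endpoints is δ = arccos(p₁·p₂) ≈ 1.006 rad (57.7°). The total great-circle distance is δ·R ≈ 1.006 × 6371 ≈ 6412 km, so the target fraction is f = 3800/6412 ≈ 0.593.
Interpolate at f ≈ 0.593 with slerp weights a = sin((1−f)δ)/sin δ ≈ 0.472, b = sin(fδ)/sin δ ≈ 0.665.
p = a·p₁ + b·p₂ ≈ (0.503, 0.275, -0.820); φ = arcsin(p_z) ≈ -55.05°, λ = atan2(p_y, p_x) ≈ 28.70°.

≈ lat -55°, lon 29°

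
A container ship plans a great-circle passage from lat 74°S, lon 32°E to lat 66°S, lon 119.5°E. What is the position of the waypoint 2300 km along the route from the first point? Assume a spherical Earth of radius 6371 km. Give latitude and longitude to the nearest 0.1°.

From cos δ = sin φ₁ sin φ₂ + cos φ₁ cos φ₂ cos Δλ, the central angle is δ ≈ 0.488 rad (28.0°). The total great-circle distance is δ·R ≈ 0.488 × 6371 ≈ 3112 km, so the target fraction is f = 2300/3112 ≈ 0.739.
Interpolate at f ≈ 0.739 with slerp weights a = sin((1−f)δ)/sin δ ≈ 0.271, b = sin(fδ)/sin δ ≈ 0.753.
p = a·p₁ + b·p₂ ≈ (-0.087, 0.306, -0.948); φ = arcsin(p_z) ≈ -71.44°, λ = atan2(p_y, p_x) ≈ 105.94°.

≈ lat 71.4°S, lon 105.9°E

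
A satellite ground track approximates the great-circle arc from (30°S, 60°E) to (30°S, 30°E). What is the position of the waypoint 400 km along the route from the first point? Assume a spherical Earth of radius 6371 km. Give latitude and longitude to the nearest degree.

≈ (30°S, 56°E)

Write both endpoints as unit vectors p₁, p₂ with components (cos φ cos λ, cos φ sin λ, sin φ).
The central angle between the endpoints is δ = arccos(p₁·p₂) ≈ 0.452 rad (25.9°). The total great-circle distance is δ·R ≈ 0.452 × 6371 ≈ 2881 km, so the target fraction is f = 400/2881 ≈ 0.139.
Interpolate at f ≈ 0.139 with slerp weights a = sin((1−f)δ)/sin δ ≈ 0.869, b = sin(fδ)/sin δ ≈ 0.144.
p = a·p₁ + b·p₂ ≈ (0.484, 0.714, -0.506); φ = arcsin(p_z) ≈ -30.41°, λ = atan2(p_y, p_x) ≈ 55.86°.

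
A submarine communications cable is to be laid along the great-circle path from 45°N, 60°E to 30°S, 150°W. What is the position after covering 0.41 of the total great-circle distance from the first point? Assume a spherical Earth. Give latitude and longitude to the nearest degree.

Write both endpoints as unit vectors p₁, p₂ with components (cos φ cos λ, cos φ sin λ, sin φ).
The central angle between the endpoints is δ = arccos(p₁·p₂) ≈ 2.655 rad (152.1°).
Interpolate at f = 0.41 with slerp weights a = sin((1−f)δ)/sin δ ≈ 2.138, b = sin(fδ)/sin δ ≈ 1.894.
p = a·p₁ + b·p₂ ≈ (-0.665, 0.489, 0.565); φ = arcsin(p_z) ≈ 34.38°, λ = atan2(p_y, p_x) ≈ 143.66°.

≈ 34°N, 144°E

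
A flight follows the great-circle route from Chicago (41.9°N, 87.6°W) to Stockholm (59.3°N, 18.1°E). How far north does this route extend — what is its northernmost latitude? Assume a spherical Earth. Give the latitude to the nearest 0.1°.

The great circle lies in the plane with unit normal n̂ = (p₁ × p₂)/|p₁ × p₂|.
Here n̂_z ≈ +0.415; the vertex latitude is φ_max = arccos|n̂_z| ≈ 65.5°.

≈ 65.5°N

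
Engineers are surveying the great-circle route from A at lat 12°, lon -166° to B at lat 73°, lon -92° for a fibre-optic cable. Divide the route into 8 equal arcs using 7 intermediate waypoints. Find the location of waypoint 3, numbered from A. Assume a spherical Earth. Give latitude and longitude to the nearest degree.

Write both endpoints as unit vectors p₁, p₂ with components (cos φ cos λ, cos φ sin λ, sin φ).
The central angle between the endpoints is δ = arccos(p₁·p₂) ≈ 1.289 rad (73.9°).
Interpolate at f = 3/8 with slerp weights a = sin((1−f)δ)/sin δ ≈ 0.751, b = sin(fδ)/sin δ ≈ 0.484.
p = a·p₁ + b·p₂ ≈ (-0.718, -0.319, 0.619); φ = arcsin(p_z) ≈ 38.24°, λ = atan2(p_y, p_x) ≈ -156.03°.

≈ lat 38°, lon -156°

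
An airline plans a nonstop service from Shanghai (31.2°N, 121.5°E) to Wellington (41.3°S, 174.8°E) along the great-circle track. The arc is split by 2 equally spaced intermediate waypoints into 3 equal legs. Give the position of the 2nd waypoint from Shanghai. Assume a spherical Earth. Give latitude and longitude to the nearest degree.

≈ 18°S, 154°E

Write both endpoints as unit vectors p₁, p₂ with components (cos φ cos λ, cos φ sin λ, sin φ).
The central angle between the endpoints is δ = arccos(p₁·p₂) ≈ 1.529 rad (87.6°).
Interpolate at f = 2/3 with slerp weights a = sin((1−f)δ)/sin δ ≈ 0.488, b = sin(fδ)/sin δ ≈ 0.852.
p = a·p₁ + b·p₂ ≈ (-0.856, 0.414, -0.310); φ = arcsin(p_z) ≈ -18.04°, λ = atan2(p_y, p_x) ≈ 154.18°.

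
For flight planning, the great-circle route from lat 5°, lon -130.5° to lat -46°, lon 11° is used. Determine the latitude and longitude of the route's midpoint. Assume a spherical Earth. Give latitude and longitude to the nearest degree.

Write both endpoints as unit vectors p₁, p₂ with components (cos φ cos λ, cos φ sin λ, sin φ).
The central angle between the endpoints is δ = arccos(p₁·p₂) ≈ 2.220 rad (127.2°).
Interpolate at f = 1/2 with slerp weights a = sin((1−f)δ)/sin δ ≈ 1.124, b = sin(fδ)/sin δ ≈ 1.124.
p = a·p₁ + b·p₂ ≈ (0.039, -0.702, -0.711); φ = arcsin(p_z) ≈ -45.28°, λ = atan2(p_y, p_x) ≈ -86.80°.

≈ lat -45°, lon -87°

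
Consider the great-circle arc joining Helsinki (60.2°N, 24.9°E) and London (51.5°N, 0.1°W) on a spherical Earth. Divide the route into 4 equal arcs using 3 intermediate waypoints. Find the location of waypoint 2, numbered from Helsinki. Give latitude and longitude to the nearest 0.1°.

≈ (56.5°N, 11.0°E)

Convert each endpoint to a unit vector on the sphere (x = cos φ cos λ, y = cos φ sin λ, z = sin φ).
The central angle between the endpoints is δ = arccos(p₁·p₂) ≈ 0.286 rad (16.4°).
Interpolate at f = 2/4 with slerp weights a = sin((1−f)δ)/sin δ ≈ 0.505, b = sin(fδ)/sin δ ≈ 0.505.
p = a·p₁ + b·p₂ ≈ (0.542, 0.105, 0.834); φ = arcsin(p_z) ≈ 56.48°, λ = atan2(p_y, p_x) ≈ 10.98°.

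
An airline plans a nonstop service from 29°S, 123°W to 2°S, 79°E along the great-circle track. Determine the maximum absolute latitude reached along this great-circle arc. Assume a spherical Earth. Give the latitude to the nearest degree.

≈ 57°S

The great circle lies in the plane with unit normal n̂ = (p₁ × p₂)/|p₁ × p₂|.
Here n̂_z ≈ -0.538; the vertex latitude is φ_max = arccos|n̂_z| ≈ 57.4°.
Check via Clairaut: cos φ_max = |cos φ₁| · sin C = cos(29.0°)·sin(142.0°) ≈ 0.538, again giving ≈ 57.4°.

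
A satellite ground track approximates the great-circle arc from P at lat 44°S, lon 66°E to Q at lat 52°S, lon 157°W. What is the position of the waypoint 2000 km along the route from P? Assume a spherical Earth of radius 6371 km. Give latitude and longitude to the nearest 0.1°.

Write both endpoints as unit vectors p₁, p₂ with components (cos φ cos λ, cos φ sin λ, sin φ).
The central angle between the endpoints is δ = arccos(p₁·p₂) ≈ 1.345 rad (77.1°). The total great-circle distance is δ·R ≈ 1.345 × 6371 ≈ 8571 km, so the target fraction is f = 2000/8571 ≈ 0.233.
Interpolate at f ≈ 0.233 with slerp weights a = sin((1−f)δ)/sin δ ≈ 0.880, b = sin(fδ)/sin δ ≈ 0.317.
p = a·p₁ + b·p₂ ≈ (0.078, 0.502, -0.861); φ = arcsin(p_z) ≈ -59.45°, λ = atan2(p_y, p_x) ≈ 81.17°.

≈ lat 59.4°S, lon 81.2°E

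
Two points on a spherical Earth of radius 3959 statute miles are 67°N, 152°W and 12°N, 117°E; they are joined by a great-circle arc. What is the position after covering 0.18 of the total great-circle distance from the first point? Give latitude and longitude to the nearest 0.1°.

Write both endpoints as unit vectors p₁, p₂ with components (cos φ cos λ, cos φ sin λ, sin φ).
The central angle between the endpoints is δ = arccos(p₁·p₂) ≈ 1.385 rad (79.4°).
Interpolate at f = 0.18 with slerp weights a = sin((1−f)δ)/sin δ ≈ 0.923, b = sin(fδ)/sin δ ≈ 0.251.
p = a·p₁ + b·p₂ ≈ (-0.430, 0.050, 0.902); φ = arcsin(p_z) ≈ 64.36°, λ = atan2(p_y, p_x) ≈ 173.43°.

≈ 64.4°N, 173.4°E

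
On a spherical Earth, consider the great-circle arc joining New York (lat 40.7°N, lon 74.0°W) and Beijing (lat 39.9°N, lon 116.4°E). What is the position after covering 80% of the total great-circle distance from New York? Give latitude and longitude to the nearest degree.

≈ lat 59°N, lon 122°E

The haversine formula gives a central angle δ ≈ 1.725 rad (98.8°) between the endpoints.
Interpolate at f = 0.80 with slerp weights a = sin((1−f)δ)/sin δ ≈ 0.342, b = sin(fδ)/sin δ ≈ 0.994.
p = a·p₁ + b·p₂ ≈ (-0.267, 0.433, 0.861); φ = arcsin(p_z) ≈ 59.39°, λ = atan2(p_y, p_x) ≈ 121.68°.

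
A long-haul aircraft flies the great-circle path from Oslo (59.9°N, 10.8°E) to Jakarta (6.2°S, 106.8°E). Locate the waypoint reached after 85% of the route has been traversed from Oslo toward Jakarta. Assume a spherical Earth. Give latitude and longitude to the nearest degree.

≈ 7°N, 99°E

Write both endpoints as unit vectors p₁, p₂ with components (cos φ cos λ, cos φ sin λ, sin φ).
The central angle between the endpoints is δ = arccos(p₁·p₂) ≈ 1.717 rad (98.4°).
Interpolate at f = 0.85 with slerp weights a = sin((1−f)δ)/sin δ ≈ 0.257, b = sin(fδ)/sin δ ≈ 1.004.
p = a·p₁ + b·p₂ ≈ (-0.162, 0.980, 0.114); φ = arcsin(p_z) ≈ 6.56°, λ = atan2(p_y, p_x) ≈ 99.37°.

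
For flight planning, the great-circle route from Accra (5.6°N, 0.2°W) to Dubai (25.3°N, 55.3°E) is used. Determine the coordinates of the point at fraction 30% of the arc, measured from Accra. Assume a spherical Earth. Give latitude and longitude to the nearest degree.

≈ (13°N, 15°E)

Convert each endpoint to a unit vector on the sphere (x = cos φ cos λ, y = cos φ sin λ, z = sin φ).
The central angle between the endpoints is δ = arccos(p₁·p₂) ≈ 0.987 rad (56.5°).
Interpolate at f = 0.30 with slerp weights a = sin((1−f)δ)/sin δ ≈ 0.764, b = sin(fδ)/sin δ ≈ 0.350.
p = a·p₁ + b·p₂ ≈ (0.940, 0.257, 0.224); φ = arcsin(p_z) ≈ 12.94°, λ = atan2(p_y, p_x) ≈ 15.31°.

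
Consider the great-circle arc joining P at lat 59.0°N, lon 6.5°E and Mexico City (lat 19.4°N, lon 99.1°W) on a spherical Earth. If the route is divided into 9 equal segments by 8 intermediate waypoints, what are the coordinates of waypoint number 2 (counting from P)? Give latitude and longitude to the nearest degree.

≈ lat 61°N, lon 30°W

The haversine formula gives a central angle δ ≈ 1.416 rad (81.1°) between the endpoints.
Interpolate at f = 2/9 with slerp weights a = sin((1−f)δ)/sin δ ≈ 0.903, b = sin(fδ)/sin δ ≈ 0.313.
p = a·p₁ + b·p₂ ≈ (0.415, -0.239, 0.878); φ = arcsin(p_z) ≈ 61.37°, λ = atan2(p_y, p_x) ≈ -29.94°.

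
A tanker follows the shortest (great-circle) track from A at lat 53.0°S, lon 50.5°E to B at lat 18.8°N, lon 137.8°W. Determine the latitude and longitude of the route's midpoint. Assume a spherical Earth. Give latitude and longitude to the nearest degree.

Write both endpoints as unit vectors p₁, p₂ with components (cos φ cos λ, cos φ sin λ, sin φ).
The central angle between the endpoints is δ = arccos(p₁·p₂) ≈ 2.534 rad (145.2°).
Interpolate at f = 1/2 with slerp weights a = sin((1−f)δ)/sin δ ≈ 1.672, b = sin(fδ)/sin δ ≈ 1.672.
p = a·p₁ + b·p₂ ≈ (-0.532, -0.287, -0.796); φ = arcsin(p_z) ≈ -52.79°, λ = atan2(p_y, p_x) ≈ -151.70°.

≈ lat 53°S, lon 152°W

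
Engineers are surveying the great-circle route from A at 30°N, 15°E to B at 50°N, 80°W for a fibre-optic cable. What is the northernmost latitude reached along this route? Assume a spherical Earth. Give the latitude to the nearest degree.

The great circle lies in the plane with unit normal n̂ = (p₁ × p₂)/|p₁ × p₂|.
Here n̂_z ≈ -0.588; the vertex latitude is φ_max = arccos|n̂_z| ≈ 54.0°.
Check via Clairaut: cos φ_max = |cos φ₁| · sin C = cos(30.0°)·sin(42.8°) ≈ 0.588, again giving ≈ 54.0°.

≈ 54°N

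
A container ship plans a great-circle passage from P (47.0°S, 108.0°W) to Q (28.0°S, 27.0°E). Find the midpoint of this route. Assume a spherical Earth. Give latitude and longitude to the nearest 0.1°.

≈ (62.4°S, 23.3°W)

Write both endpoints as unit vectors p₁, p₂ with components (cos φ cos λ, cos φ sin λ, sin φ).
The central angle between the endpoints is δ = arccos(p₁·p₂) ≈ 1.653 rad (94.7°).
Interpolate at f = 1/2 with slerp weights a = sin((1−f)δ)/sin δ ≈ 0.738, b = sin(fδ)/sin δ ≈ 0.738.
p = a·p₁ + b·p₂ ≈ (0.425, -0.183, -0.886); φ = arcsin(p_z) ≈ -62.43°, λ = atan2(p_y, p_x) ≈ -23.28°.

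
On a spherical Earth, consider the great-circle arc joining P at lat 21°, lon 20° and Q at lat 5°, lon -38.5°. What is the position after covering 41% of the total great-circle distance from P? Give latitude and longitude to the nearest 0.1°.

≈ lat 16.3°, lon -5.0°

Convert each endpoint to a unit vector on the sphere (x = cos φ cos λ, y = cos φ sin λ, z = sin φ).
The central angle between the endpoints is δ = arccos(p₁·p₂) ≈ 1.027 rad (58.9°).
Interpolate at f = 0.41 with slerp weights a = sin((1−f)δ)/sin δ ≈ 0.666, b = sin(fδ)/sin δ ≈ 0.478.
p = a·p₁ + b·p₂ ≈ (0.956, -0.084, 0.280); φ = arcsin(p_z) ≈ 16.27°, λ = atan2(p_y, p_x) ≈ -5.00°.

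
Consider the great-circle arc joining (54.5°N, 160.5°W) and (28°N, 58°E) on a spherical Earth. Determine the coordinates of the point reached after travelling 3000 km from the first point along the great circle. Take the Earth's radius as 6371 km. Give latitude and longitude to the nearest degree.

Write both endpoints as unit vectors p₁, p₂ with components (cos φ cos λ, cos φ sin λ, sin φ).
The central angle between the endpoints is δ = arccos(p₁·p₂) ≈ 1.590 rad (91.1°). The total great-circle distance is δ·R ≈ 1.590 × 6371 ≈ 10129 km, so the target fraction is f = 3000/10129 ≈ 0.296.
Interpolate at f ≈ 0.296 with slerp weights a = sin((1−f)δ)/sin δ ≈ 0.900, b = sin(fδ)/sin δ ≈ 0.454.
p = a·p₁ + b·p₂ ≈ (-0.280, 0.165, 0.946); φ = arcsin(p_z) ≈ 71.01°, λ = atan2(p_y, p_x) ≈ 149.46°.

≈ (71°N, 149°E)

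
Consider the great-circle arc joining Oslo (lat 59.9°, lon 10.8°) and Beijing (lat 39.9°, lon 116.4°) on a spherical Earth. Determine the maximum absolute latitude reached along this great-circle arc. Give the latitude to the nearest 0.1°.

The great circle lies in the plane with unit normal n̂ = (p₁ × p₂)/|p₁ × p₂|.
Here n̂_z ≈ +0.415; the vertex latitude is φ_max = arccos|n̂_z| ≈ 65.5°.

≈ 65.5°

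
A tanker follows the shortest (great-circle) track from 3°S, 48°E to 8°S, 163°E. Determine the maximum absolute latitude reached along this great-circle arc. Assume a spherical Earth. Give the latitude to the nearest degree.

≈ 11°S

The great circle lies in the plane with unit normal n̂ = (p₁ × p₂)/|p₁ × p₂|.
Here n̂_z ≈ +0.983; the vertex latitude is φ_max = arccos|n̂_z| ≈ 10.6°.
Check via Clairaut: cos φ_max = |cos φ₁| · sin C = cos(3.0°)·sin(100.2°) ≈ 0.983, again giving ≈ 10.6°.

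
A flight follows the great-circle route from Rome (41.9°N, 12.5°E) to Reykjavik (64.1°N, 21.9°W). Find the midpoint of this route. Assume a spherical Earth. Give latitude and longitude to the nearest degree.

≈ 54°N, 0°E

Write both endpoints as unit vectors p₁, p₂ with components (cos φ cos λ, cos φ sin λ, sin φ).
The central angle between the endpoints is δ = arccos(p₁·p₂) ≈ 0.518 rad (29.7°).
Interpolate at f = 1/2 with slerp weights a = sin((1−f)δ)/sin δ ≈ 0.517, b = sin(fδ)/sin δ ≈ 0.517.
p = a·p₁ + b·p₂ ≈ (0.585, -0.001, 0.811); φ = arcsin(p_z) ≈ 54.16°, λ = atan2(p_y, p_x) ≈ -0.09°.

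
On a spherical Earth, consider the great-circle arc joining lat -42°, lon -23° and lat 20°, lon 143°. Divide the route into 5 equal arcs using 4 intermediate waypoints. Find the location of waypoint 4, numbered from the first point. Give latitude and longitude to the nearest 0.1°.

≈ lat -8.3°, lon 130.2°

The haversine formula gives a central angle δ ≈ 2.706 rad (155.0°) between the endpoints.
Interpolate at f = 4/5 with slerp weights a = sin((1−f)δ)/sin δ ≈ 1.220, b = sin(fδ)/sin δ ≈ 1.963.
p = a·p₁ + b·p₂ ≈ (-0.639, 0.756, -0.145); φ = arcsin(p_z) ≈ -8.33°, λ = atan2(p_y, p_x) ≈ 130.20°.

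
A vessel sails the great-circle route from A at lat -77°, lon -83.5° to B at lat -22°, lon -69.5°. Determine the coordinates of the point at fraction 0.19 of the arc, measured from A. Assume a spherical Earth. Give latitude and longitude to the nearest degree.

≈ lat -67°, lon -76°

The haversine formula gives a central angle δ ≈ 0.967 rad (55.4°) between the endpoints.
Interpolate at f = 0.19 with slerp weights a = sin((1−f)δ)/sin δ ≈ 0.857, b = sin(fδ)/sin δ ≈ 0.222.
p = a·p₁ + b·p₂ ≈ (0.094, -0.384, -0.918); φ = arcsin(p_z) ≈ -66.69°, λ = atan2(p_y, p_x) ≈ -76.27°.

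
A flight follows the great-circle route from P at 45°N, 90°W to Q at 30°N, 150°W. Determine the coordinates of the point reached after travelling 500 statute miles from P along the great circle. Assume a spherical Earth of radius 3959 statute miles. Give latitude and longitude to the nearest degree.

≈ 45°N, 100°W

Convert each endpoint to a unit vector on the sphere (x = cos φ cos λ, y = cos φ sin λ, z = sin φ).
The central angle between the endpoints is δ = arccos(p₁·p₂) ≈ 0.850 rad (48.7°). The total great-circle distance is δ·R ≈ 0.850 × 3959 ≈ 3366 mi, so the target fraction is f = 500/3366 ≈ 0.149.
Interpolate at f ≈ 0.149 with slerp weights a = sin((1−f)δ)/sin δ ≈ 0.881, b = sin(fδ)/sin δ ≈ 0.168.
p = a·p₁ + b·p₂ ≈ (-0.126, -0.696, 0.707); φ = arcsin(p_z) ≈ 45.00°, λ = atan2(p_y, p_x) ≈ -100.24°.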